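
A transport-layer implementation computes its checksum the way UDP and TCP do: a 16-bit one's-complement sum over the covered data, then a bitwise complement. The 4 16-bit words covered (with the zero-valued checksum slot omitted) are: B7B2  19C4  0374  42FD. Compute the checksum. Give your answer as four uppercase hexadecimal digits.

E817

One's-complement addition (fold any carry out of bit 15 back into bit 0):
  0xB7B2 + 0x19C4 = 0x0D176
  0xD176 + 0x0374 = 0x0D4EA
  0xD4EA + 0x42FD = 0x117E7 → wrap carry → 0x17E8
One's-complement sum = 0x17E8.
Checksum = ~0x17E8 & 0xFFFF = 0xE817.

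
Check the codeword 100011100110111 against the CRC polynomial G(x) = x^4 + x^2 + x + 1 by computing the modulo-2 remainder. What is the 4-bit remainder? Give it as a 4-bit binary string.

0001

Modulo-2 division of 100011100110111 by 10111:
  pos 0: 10001 XOR 10111 = 00110
  pos 2: 11011 XOR 10111 = 01100
  pos 3: 11000 XOR 10111 = 01111
  pos 4: 11110 XOR 10111 = 01001
  pos 5: 10011 XOR 10111 = 00100
  pos 7: 10010 XOR 10111 = 00101
  pos 9: 10111 XOR 10111 = 00000
Remainder = 0001 (nonzero — an error is detected).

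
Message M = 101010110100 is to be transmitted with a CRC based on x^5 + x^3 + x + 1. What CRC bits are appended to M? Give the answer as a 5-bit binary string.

00101

Append 5 zeros: 10101011010000000. Divide by 101011 (XOR where the leading bit is 1):
  pos 0: 101010 XOR 101011 = 000001
  pos 5: 111010 XOR 101011 = 010001
  pos 6: 100010 XOR 101011 = 001001
  pos 8: 100100 XOR 101011 = 001111
  pos 10: 111100 XOR 101011 = 010111
  pos 11: 101110 XOR 101011 = 000101
Remainder (last 5 bits) = 00101. This is the CRC / FCS.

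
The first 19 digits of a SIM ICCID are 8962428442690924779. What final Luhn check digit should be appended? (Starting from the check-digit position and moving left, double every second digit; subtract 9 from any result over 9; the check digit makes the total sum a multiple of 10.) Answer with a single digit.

Partial digits right→left: 9 7 7 4 2 9 0 9 6 2 4 4 8 2 4 2 6 9 8
Double every second digit counting from the check-digit position (so the 1st, 3rd, 5th, ... of the partial from the right).
  doubled (with −9 where >9): 9 5 4 0 3 8 7 8 3 7 → sum 54
  kept as-is: 7 4 9 9 2 4 2 2 9 → sum 48
Total = 54 + 48 = 102.
Check digit = (10 − (102 mod 10)) mod 10 = 8.

8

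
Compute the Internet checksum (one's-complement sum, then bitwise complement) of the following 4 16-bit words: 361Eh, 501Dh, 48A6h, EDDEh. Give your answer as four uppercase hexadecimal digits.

433F

One's-complement addition (fold any carry out of bit 15 back into bit 0):
  0x361E + 0x501D = 0x0863B
  0x863B + 0x48A6 = 0x0CEE1
  0xCEE1 + 0xEDDE = 0x1BCBF → wrap carry → 0xBCC0
One's-complement sum = 0xBCC0.
Checksum = ~0xBCC0 & 0xFFFF = 0x433F.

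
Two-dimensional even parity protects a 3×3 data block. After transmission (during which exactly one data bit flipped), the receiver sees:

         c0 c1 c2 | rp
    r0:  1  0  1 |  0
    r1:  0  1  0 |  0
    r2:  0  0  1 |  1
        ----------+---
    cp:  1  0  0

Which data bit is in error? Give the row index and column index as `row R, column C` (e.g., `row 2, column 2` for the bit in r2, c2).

row 1, column 1

Recompute each row's even parity and compare to rp:
  r0: data parity 0, sent rp 0 → ok
  r1: data parity 1, sent rp 0 → mismatch
  r2: data parity 1, sent rp 1 → ok
Recompute each column's even parity and compare to cp:
  c0: data parity 1, sent cp 1 → ok
  c1: data parity 1, sent cp 0 → mismatch
  c2: data parity 0, sent cp 0 → ok
Exactly one row (r1) and one column (c1) fail → the flipped bit is at their intersection.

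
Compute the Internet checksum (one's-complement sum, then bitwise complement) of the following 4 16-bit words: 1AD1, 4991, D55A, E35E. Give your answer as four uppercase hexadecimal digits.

One's-complement addition (fold any carry out of bit 15 back into bit 0):
  0x1AD1 + 0x4991 = 0x06462
  0x6462 + 0xD55A = 0x139BC → wrap carry → 0x39BD
  0x39BD + 0xE35E = 0x11D1B → wrap carry → 0x1D1C
One's-complement sum = 0x1D1C.
Checksum = ~0x1D1C & 0xFFFF = 0xE2E3.

E2E3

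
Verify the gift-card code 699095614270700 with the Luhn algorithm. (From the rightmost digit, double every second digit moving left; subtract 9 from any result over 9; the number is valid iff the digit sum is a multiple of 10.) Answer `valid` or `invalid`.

invalid

From the right, keep odd positions and double even positions (subtract 9 from any doubled value over 9):
  doubled (positions 2,4,...): 0 0 4 2 1 0 9 → sum 16
  kept (positions 1,3,...): 0 7 7 4 6 9 9 6 → sum 48
Total = 64.
64 mod 10 = 4, so the number is invalid.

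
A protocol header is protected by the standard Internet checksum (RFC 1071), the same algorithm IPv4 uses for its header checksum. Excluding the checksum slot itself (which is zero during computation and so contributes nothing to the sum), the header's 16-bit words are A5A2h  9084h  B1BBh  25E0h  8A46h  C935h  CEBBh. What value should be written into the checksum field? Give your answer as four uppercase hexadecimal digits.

D004

One's-complement addition (fold any carry out of bit 15 back into bit 0):
  0xA5A2 + 0x9084 = 0x13626 → wrap carry → 0x3627
  0x3627 + 0xB1BB = 0x0E7E2
  0xE7E2 + 0x25E0 = 0x10DC2 → wrap carry → 0x0DC3
  0x0DC3 + 0x8A46 = 0x09809
  0x9809 + 0xC935 = 0x1613E → wrap carry → 0x613F
  0x613F + 0xCEBB = 0x12FFA → wrap carry → 0x2FFB
One's-complement sum = 0x2FFB.
Checksum = ~0x2FFB & 0xFFFF = 0xD004.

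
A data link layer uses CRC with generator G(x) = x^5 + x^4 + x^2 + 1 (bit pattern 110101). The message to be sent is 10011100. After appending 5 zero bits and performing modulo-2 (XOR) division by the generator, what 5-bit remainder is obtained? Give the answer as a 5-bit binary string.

11000

Append 5 zeros: 1001110000000. Divide by 110101 (XOR where the leading bit is 1):
  pos 0: 100111 XOR 110101 = 010010
  pos 1: 100100 XOR 110101 = 010001
  pos 2: 100010 XOR 110101 = 010111
  pos 3: 101110 XOR 110101 = 011011
  pos 4: 110110 XOR 110101 = 000011
Remainder (last 5 bits) = 11000. This is the CRC / FCS.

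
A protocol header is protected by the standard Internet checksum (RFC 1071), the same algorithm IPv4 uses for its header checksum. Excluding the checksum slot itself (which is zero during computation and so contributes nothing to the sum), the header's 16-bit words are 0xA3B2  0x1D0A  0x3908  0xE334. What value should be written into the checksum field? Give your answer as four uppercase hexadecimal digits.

One's-complement addition (fold any carry out of bit 15 back into bit 0):
  0xA3B2 + 0x1D0A = 0x0C0BC
  0xC0BC + 0x3908 = 0x0F9C4
  0xF9C4 + 0xE334 = 0x1DCF8 → wrap carry → 0xDCF9
One's-complement sum = 0xDCF9.
Checksum = ~0xDCF9 & 0xFFFF = 0x2306.

2306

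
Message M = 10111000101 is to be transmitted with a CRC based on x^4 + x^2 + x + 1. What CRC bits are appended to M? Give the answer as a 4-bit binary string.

1100

Append 4 zeros: 101110001010000. Divide by 10111 (XOR where the leading bit is 1):
  pos 0: 10111 XOR 10111 = 00000
  pos 8: 10100 XOR 10111 = 00011
Remainder (last 4 bits) = 1100. This is the CRC / FCS.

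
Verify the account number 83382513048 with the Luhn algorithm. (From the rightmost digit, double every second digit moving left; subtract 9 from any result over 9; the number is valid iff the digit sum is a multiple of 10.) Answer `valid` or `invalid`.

From the right, keep odd positions and double even positions (subtract 9 from any doubled value over 9):
  doubled (positions 2,4,...): 8 6 1 7 6 → sum 28
  kept (positions 1,3,...): 8 0 1 2 3 8 → sum 22
Total = 50.
50 mod 10 = 0, so the number is valid.

valid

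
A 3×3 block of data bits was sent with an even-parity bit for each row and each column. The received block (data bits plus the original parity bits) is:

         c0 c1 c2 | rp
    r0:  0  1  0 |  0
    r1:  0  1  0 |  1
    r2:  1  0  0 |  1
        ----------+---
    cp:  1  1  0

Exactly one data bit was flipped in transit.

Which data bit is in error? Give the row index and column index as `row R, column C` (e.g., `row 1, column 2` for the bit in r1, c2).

Recompute each row's even parity and compare to rp:
  r0: data parity 1, sent rp 0 → mismatch
  r1: data parity 1, sent rp 1 → ok
  r2: data parity 1, sent rp 1 → ok
Recompute each column's even parity and compare to cp:
  c0: data parity 1, sent cp 1 → ok
  c1: data parity 0, sent cp 1 → mismatch
  c2: data parity 0, sent cp 0 → ok
Exactly one row (r0) and one column (c1) fail → the flipped bit is at their intersection.

row 0, column 1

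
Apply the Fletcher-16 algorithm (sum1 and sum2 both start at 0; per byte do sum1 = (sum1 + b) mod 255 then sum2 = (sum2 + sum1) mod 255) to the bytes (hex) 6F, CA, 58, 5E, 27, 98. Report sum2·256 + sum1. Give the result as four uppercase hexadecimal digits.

Running sums (mod 255):
  after byte 0 (6F): sum1=111, sum2=111
  after byte 1 (CA): sum1=58, sum2=169
  after byte 2 (58): sum1=146, sum2=60
  after byte 3 (5E): sum1=240, sum2=45
  after byte 4 (27): sum1=24, sum2=69
  after byte 5 (98): sum1=176, sum2=245
Checksum = sum2·256 + sum1 = 245·256 + 176 = 62896 = 0xF5B0.

F5B0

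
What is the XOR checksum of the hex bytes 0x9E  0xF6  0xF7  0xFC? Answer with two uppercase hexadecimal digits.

63

XOR the bytes together:
  start with 0x9E
  0x9E ⊕ 0xF6 = 0x68
  0x68 ⊕ 0xF7 = 0x9F
  0x9F ⊕ 0xFC = 0x63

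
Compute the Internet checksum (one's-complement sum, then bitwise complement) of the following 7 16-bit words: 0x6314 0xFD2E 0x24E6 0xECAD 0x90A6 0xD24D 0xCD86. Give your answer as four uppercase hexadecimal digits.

One's-complement addition (fold any carry out of bit 15 back into bit 0):
  0x6314 + 0xFD2E = 0x16042 → wrap carry → 0x6043
  0x6043 + 0x24E6 = 0x08529
  0x8529 + 0xECAD = 0x171D6 → wrap carry → 0x71D7
  0x71D7 + 0x90A6 = 0x1027D → wrap carry → 0x027E
  0x027E + 0xD24D = 0x0D4CB
  0xD4CB + 0xCD86 = 0x1A251 → wrap carry → 0xA252
One's-complement sum = 0xA252.
Checksum = ~0xA252 & 0xFFFF = 0x5DAD.

5DAD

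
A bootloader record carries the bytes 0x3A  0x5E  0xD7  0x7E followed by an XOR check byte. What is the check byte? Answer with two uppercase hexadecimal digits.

CD

XOR the bytes together:
  start with 0x3A
  0x3A ⊕ 0x5E = 0x64
  0x64 ⊕ 0xD7 = 0xB3
  0xB3 ⊕ 0x7E = 0xCD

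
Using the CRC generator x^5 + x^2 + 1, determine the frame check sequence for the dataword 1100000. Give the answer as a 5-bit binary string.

10110

Append 5 zeros: 110000000000. Divide by 100101 (XOR where the leading bit is 1):
  pos 0: 110000 XOR 100101 = 010101
  pos 1: 101010 XOR 100101 = 001111
  pos 3: 111100 XOR 100101 = 011001
  pos 4: 110010 XOR 100101 = 010111
  pos 5: 101110 XOR 100101 = 001011
Remainder (last 5 bits) = 10110. This is the CRC / FCS.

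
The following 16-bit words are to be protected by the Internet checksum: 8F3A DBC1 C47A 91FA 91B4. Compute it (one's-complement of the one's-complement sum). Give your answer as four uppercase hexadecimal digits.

ACD9

One's-complement addition (fold any carry out of bit 15 back into bit 0):
  0x8F3A + 0xDBC1 = 0x16AFB → wrap carry → 0x6AFC
  0x6AFC + 0xC47A = 0x12F76 → wrap carry → 0x2F77
  0x2F77 + 0x91FA = 0x0C171
  0xC171 + 0x91B4 = 0x15325 → wrap carry → 0x5326
One's-complement sum = 0x5326.
Checksum = ~0x5326 & 0xFFFF = 0xACD9.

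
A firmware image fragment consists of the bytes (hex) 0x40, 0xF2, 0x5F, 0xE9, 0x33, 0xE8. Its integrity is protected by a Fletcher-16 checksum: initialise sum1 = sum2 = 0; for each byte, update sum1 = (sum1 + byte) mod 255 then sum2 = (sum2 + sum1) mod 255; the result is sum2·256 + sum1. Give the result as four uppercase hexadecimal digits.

Running sums (mod 255):
  after byte 0 (0x40): sum1=64, sum2=64
  after byte 1 (0xF2): sum1=51, sum2=115
  after byte 2 (0x5F): sum1=146, sum2=6
  after byte 3 (0xE9): sum1=124, sum2=130
  after byte 4 (0x33): sum1=175, sum2=50
  after byte 5 (0xE8): sum1=152, sum2=202
Checksum = sum2·256 + sum1 = 202·256 + 152 = 51864 = 0xCA98.

CA98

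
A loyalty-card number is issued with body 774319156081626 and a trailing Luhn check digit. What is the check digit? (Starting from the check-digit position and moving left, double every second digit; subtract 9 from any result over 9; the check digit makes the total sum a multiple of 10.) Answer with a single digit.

Partial digits right→left: 6 2 6 1 8 0 6 5 1 9 1 3 4 7 7
Double every second digit counting from the check-digit position (so the 1st, 3rd, 5th, ... of the partial from the right).
  doubled (with −9 where >9): 3 3 7 3 2 2 8 5 → sum 33
  kept as-is: 2 1 0 5 9 3 7 → sum 27
Total = 33 + 27 = 60.
Check digit = (10 − (60 mod 10)) mod 10 = 0.

0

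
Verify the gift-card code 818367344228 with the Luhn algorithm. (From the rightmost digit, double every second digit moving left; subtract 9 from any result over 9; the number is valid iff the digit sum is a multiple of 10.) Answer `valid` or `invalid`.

valid

From the right, keep odd positions and double even positions (subtract 9 from any doubled value over 9):
  doubled (positions 2,4,...): 4 8 6 3 7 7 → sum 35
  kept (positions 1,3,...): 8 2 4 7 3 1 → sum 25
Total = 60.
60 mod 10 = 0, so the number is valid.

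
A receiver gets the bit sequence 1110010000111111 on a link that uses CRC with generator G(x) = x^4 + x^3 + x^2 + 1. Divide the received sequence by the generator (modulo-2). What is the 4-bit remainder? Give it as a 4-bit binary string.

0000

Modulo-2 division of 1110010000111111 by 11101:
  pos 0: 11100 XOR 11101 = 00001
  pos 4: 11000 XOR 11101 = 00101
  pos 6: 10101 XOR 11101 = 01000
  pos 7: 10001 XOR 11101 = 01100
  pos 8: 11001 XOR 11101 = 00100
  pos 10: 10011 XOR 11101 = 01110
  pos 11: 11101 XOR 11101 = 00000
Remainder = 0000 (zero — the frame passes the CRC check).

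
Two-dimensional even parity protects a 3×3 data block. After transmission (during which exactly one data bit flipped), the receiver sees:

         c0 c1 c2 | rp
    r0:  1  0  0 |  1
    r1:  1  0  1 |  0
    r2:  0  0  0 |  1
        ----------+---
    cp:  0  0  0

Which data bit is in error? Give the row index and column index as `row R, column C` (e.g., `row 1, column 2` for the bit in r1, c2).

row 2, column 2

Recompute each row's even parity and compare to rp:
  r0: data parity 1, sent rp 1 → ok
  r1: data parity 0, sent rp 0 → ok
  r2: data parity 0, sent rp 1 → mismatch
Recompute each column's even parity and compare to cp:
  c0: data parity 0, sent cp 0 → ok
  c1: data parity 0, sent cp 0 → ok
  c2: data parity 1, sent cp 0 → mismatch
Exactly one row (r2) and one column (c2) fail → the flipped bit is at their intersection.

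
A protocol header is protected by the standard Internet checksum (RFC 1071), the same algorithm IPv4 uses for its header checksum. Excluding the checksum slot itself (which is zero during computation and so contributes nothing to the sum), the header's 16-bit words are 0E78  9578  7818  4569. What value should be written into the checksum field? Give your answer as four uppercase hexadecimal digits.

9E8D

One's-complement addition (fold any carry out of bit 15 back into bit 0):
  0x0E78 + 0x9578 = 0x0A3F0
  0xA3F0 + 0x7818 = 0x11C08 → wrap carry → 0x1C09
  0x1C09 + 0x4569 = 0x06172
One's-complement sum = 0x6172.
Checksum = ~0x6172 & 0xFFFF = 0x9E8D.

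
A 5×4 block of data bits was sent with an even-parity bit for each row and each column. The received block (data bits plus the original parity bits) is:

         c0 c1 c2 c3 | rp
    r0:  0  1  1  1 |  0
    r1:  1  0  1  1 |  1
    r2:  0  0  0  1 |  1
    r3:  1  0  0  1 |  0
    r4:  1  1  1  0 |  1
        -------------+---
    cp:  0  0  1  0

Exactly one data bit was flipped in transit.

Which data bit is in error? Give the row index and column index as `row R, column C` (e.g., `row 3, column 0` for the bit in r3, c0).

Recompute each row's even parity and compare to rp:
  r0: data parity 1, sent rp 0 → mismatch
  r1: data parity 1, sent rp 1 → ok
  r2: data parity 1, sent rp 1 → ok
  r3: data parity 0, sent rp 0 → ok
  r4: data parity 1, sent rp 1 → ok
Recompute each column's even parity and compare to cp:
  c0: data parity 1, sent cp 0 → mismatch
  c1: data parity 0, sent cp 0 → ok
  c2: data parity 1, sent cp 1 → ok
  c3: data parity 0, sent cp 0 → ok
Exactly one row (r0) and one column (c0) fail → the flipped bit is at their intersection.

row 0, column 0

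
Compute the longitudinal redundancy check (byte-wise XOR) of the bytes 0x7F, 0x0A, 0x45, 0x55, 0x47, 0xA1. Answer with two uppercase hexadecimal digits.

XOR the bytes together:
  start with 0x7F
  0x7F ⊕ 0x0A = 0x75
  0x75 ⊕ 0x45 = 0x30
  0x30 ⊕ 0x55 = 0x65
  0x65 ⊕ 0x47 = 0x22
  0x22 ⊕ 0xA1 = 0x83

83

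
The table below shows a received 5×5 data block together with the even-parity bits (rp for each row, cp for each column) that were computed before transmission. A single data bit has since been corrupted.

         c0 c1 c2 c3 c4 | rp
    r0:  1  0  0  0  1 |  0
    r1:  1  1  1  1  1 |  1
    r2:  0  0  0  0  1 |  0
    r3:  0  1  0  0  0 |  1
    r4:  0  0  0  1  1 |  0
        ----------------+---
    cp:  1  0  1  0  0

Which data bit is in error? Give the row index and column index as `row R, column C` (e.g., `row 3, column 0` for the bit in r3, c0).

row 2, column 0

Recompute each row's even parity and compare to rp:
  r0: data parity 0, sent rp 0 → ok
  r1: data parity 1, sent rp 1 → ok
  r2: data parity 1, sent rp 0 → mismatch
  r3: data parity 1, sent rp 1 → ok
  r4: data parity 0, sent rp 0 → ok
Recompute each column's even parity and compare to cp:
  c0: data parity 0, sent cp 1 → mismatch
  c1: data parity 0, sent cp 0 → ok
  c2: data parity 1, sent cp 1 → ok
  c3: data parity 0, sent cp 0 → ok
  c4: data parity 0, sent cp 0 → ok
Exactly one row (r2) and one column (c0) fail → the flipped bit is at their intersection.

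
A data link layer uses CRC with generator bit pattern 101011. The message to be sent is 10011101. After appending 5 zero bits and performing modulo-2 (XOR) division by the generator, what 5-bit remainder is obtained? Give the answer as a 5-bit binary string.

Append 5 zeros: 1001110100000. Divide by 101011 (XOR where the leading bit is 1):
  pos 0: 100111 XOR 101011 = 001100
  pos 2: 110001 XOR 101011 = 011010
  pos 3: 110100 XOR 101011 = 011111
  pos 4: 111110 XOR 101011 = 010101
  pos 5: 101010 XOR 101011 = 000001
Remainder (last 5 bits) = 00100. This is the CRC / FCS.

00100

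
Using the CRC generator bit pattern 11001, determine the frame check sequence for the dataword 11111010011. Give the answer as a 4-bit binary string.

Append 4 zeros: 111110100110000. Divide by 11001 (XOR where the leading bit is 1):
  pos 0: 11111 XOR 11001 = 00110
  pos 2: 11001 XOR 11001 = 00000
  pos 9: 11000 XOR 11001 = 00001
Remainder (last 4 bits) = 0010. This is the CRC / FCS.

0010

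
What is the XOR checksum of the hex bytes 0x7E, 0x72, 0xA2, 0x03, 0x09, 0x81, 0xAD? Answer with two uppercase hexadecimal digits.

88

XOR the bytes together:
  start with 0x7E
  0x7E ⊕ 0x72 = 0x0C
  0x0C ⊕ 0xA2 = 0xAE
  0xAE ⊕ 0x03 = 0xAD
  0xAD ⊕ 0x09 = 0xA4
  0xA4 ⊕ 0x81 = 0x25
  0x25 ⊕ 0xAD = 0x88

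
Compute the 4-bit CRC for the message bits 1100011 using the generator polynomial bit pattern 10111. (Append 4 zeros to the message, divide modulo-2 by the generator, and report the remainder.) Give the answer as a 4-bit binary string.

0101

Append 4 zeros: 11000110000. Divide by 10111 (XOR where the leading bit is 1):
  pos 0: 11000 XOR 10111 = 01111
  pos 1: 11111 XOR 10111 = 01000
  pos 2: 10001 XOR 10111 = 00110
  pos 4: 11000 XOR 10111 = 01111
  pos 5: 11110 XOR 10111 = 01001
  pos 6: 10010 XOR 10111 = 00101
Remainder (last 4 bits) = 0101. This is the CRC / FCS.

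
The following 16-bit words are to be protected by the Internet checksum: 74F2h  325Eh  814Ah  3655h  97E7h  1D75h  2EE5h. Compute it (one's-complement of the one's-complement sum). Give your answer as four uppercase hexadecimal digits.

One's-complement addition (fold any carry out of bit 15 back into bit 0):
  0x74F2 + 0x325E = 0x0A750
  0xA750 + 0x814A = 0x1289A → wrap carry → 0x289B
  0x289B + 0x3655 = 0x05EF0
  0x5EF0 + 0x97E7 = 0x0F6D7
  0xF6D7 + 0x1D75 = 0x1144C → wrap carry → 0x144D
  0x144D + 0x2EE5 = 0x04332
One's-complement sum = 0x4332.
Checksum = ~0x4332 & 0xFFFF = 0xBCCD.

BCCD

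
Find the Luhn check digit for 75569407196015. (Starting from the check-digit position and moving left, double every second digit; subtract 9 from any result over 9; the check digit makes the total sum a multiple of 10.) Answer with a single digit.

Partial digits right→left: 5 1 0 6 9 1 7 0 4 9 6 5 5 7
Double every second digit counting from the check-digit position (so the 1st, 3rd, 5th, ... of the partial from the right).
  doubled (with −9 where >9): 1 0 9 5 8 3 1 → sum 27
  kept as-is: 1 6 1 0 9 5 7 → sum 29
Total = 27 + 29 = 56.
Check digit = (10 − (56 mod 10)) mod 10 = 4.

4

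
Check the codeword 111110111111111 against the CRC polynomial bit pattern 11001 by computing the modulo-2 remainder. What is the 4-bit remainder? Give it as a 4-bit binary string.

Modulo-2 division of 111110111111111 by 11001:
  pos 0: 11111 XOR 11001 = 00110
  pos 2: 11001 XOR 11001 = 00000
  pos 7: 11111 XOR 11001 = 00110
  pos 9: 11011 XOR 11001 = 00010
Remainder = 0101 (nonzero — an error is detected).

0101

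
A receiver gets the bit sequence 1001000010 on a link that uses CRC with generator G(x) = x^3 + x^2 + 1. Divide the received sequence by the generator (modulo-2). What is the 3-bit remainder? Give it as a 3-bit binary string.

000

Modulo-2 division of 1001000010 by 1101:
  pos 0: 1001 XOR 1101 = 0100
  pos 1: 1000 XOR 1101 = 0101
  pos 2: 1010 XOR 1101 = 0111
  pos 3: 1110 XOR 1101 = 0011
  pos 5: 1101 XOR 1101 = 0000
Remainder = 000 (zero — the frame passes the CRC check).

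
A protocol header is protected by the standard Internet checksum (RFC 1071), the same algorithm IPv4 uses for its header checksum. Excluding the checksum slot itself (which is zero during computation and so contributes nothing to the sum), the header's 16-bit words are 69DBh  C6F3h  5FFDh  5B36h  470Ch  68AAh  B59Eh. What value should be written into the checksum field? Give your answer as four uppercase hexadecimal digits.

One's-complement addition (fold any carry out of bit 15 back into bit 0):
  0x69DB + 0xC6F3 = 0x130CE → wrap carry → 0x30CF
  0x30CF + 0x5FFD = 0x090CC
  0x90CC + 0x5B36 = 0x0EC02
  0xEC02 + 0x470C = 0x1330E → wrap carry → 0x330F
  0x330F + 0x68AA = 0x09BB9
  0x9BB9 + 0xB59E = 0x15157 → wrap carry → 0x5158
One's-complement sum = 0x5158.
Checksum = ~0x5158 & 0xFFFF = 0xAEA7.

AEA7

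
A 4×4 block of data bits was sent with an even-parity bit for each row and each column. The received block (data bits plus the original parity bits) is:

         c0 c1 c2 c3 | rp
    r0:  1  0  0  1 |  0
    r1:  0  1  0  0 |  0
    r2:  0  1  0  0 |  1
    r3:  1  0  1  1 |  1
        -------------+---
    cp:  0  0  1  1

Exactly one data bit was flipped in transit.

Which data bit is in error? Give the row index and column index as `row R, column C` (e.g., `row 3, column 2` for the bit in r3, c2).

Recompute each row's even parity and compare to rp:
  r0: data parity 0, sent rp 0 → ok
  r1: data parity 1, sent rp 0 → mismatch
  r2: data parity 1, sent rp 1 → ok
  r3: data parity 1, sent rp 1 → ok
Recompute each column's even parity and compare to cp:
  c0: data parity 0, sent cp 0 → ok
  c1: data parity 0, sent cp 0 → ok
  c2: data parity 1, sent cp 1 → ok
  c3: data parity 0, sent cp 1 → mismatch
Exactly one row (r1) and one column (c3) fail → the flipped bit is at their intersection.

row 1, column 3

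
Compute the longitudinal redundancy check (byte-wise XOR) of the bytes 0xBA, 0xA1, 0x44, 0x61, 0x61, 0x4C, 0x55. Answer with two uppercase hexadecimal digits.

46

XOR the bytes together:
  start with 0xBA
  0xBA ⊕ 0xA1 = 0x1B
  0x1B ⊕ 0x44 = 0x5F
  0x5F ⊕ 0x61 = 0x3E
  0x3E ⊕ 0x61 = 0x5F
  0x5F ⊕ 0x4C = 0x13
  0x13 ⊕ 0x55 = 0x46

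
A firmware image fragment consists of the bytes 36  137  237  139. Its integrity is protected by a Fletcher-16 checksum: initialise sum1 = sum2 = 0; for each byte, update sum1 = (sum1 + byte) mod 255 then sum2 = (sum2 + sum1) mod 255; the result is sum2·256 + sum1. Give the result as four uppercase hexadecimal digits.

9427

Running sums (mod 255):
  after byte 0 (36): sum1=36, sum2=36
  after byte 1 (137): sum1=173, sum2=209
  after byte 2 (237): sum1=155, sum2=109
  after byte 3 (139): sum1=39, sum2=148
Checksum = sum2·256 + sum1 = 148·256 + 39 = 37927 = 0x9427.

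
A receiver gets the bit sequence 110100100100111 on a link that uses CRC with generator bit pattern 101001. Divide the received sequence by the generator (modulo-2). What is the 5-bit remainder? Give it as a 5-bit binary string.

Modulo-2 division of 110100100100111 by 101001:
  pos 0: 110100 XOR 101001 = 011101
  pos 1: 111011 XOR 101001 = 010010
  pos 2: 100100 XOR 101001 = 001101
  pos 4: 110101 XOR 101001 = 011100
  pos 5: 111000 XOR 101001 = 010001
  pos 6: 100010 XOR 101001 = 001011
  pos 8: 101111 XOR 101001 = 000110
Remainder = 01101 (nonzero — an error is detected).

01101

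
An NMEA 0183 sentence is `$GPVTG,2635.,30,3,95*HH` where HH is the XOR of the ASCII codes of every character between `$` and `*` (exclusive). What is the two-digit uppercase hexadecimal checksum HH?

XOR the ASCII codes of the payload characters:
  'G' = 0x47 → acc = 0x47
  'P' = 0x50 → acc = 0x17
  'V' = 0x56 → acc = 0x41
  'T' = 0x54 → acc = 0x15
  'G' = 0x47 → acc = 0x52
  ',' = 0x2C → acc = 0x7E
  '2' = 0x32 → acc = 0x4C
  '6' = 0x36 → acc = 0x7A
  '3' = 0x33 → acc = 0x49
  '5' = 0x35 → acc = 0x7C
  '.' = 0x2E → acc = 0x52
  ',' = 0x2C → acc = 0x7E
  '3' = 0x33 → acc = 0x4D
  '0' = 0x30 → acc = 0x7D
  ',' = 0x2C → acc = 0x51
  '3' = 0x33 → acc = 0x62
  ',' = 0x2C → acc = 0x4E
  '9' = 0x39 → acc = 0x77
  '5' = 0x35 → acc = 0x42
Checksum = 0x42.

42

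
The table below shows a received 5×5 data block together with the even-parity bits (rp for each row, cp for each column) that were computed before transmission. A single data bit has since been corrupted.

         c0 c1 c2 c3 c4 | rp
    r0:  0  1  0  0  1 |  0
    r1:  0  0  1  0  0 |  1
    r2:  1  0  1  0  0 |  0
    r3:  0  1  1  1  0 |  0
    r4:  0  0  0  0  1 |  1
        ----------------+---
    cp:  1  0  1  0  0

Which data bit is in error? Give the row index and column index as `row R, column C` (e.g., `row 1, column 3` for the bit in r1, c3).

Recompute each row's even parity and compare to rp:
  r0: data parity 0, sent rp 0 → ok
  r1: data parity 1, sent rp 1 → ok
  r2: data parity 0, sent rp 0 → ok
  r3: data parity 1, sent rp 0 → mismatch
  r4: data parity 1, sent rp 1 → ok
Recompute each column's even parity and compare to cp:
  c0: data parity 1, sent cp 1 → ok
  c1: data parity 0, sent cp 0 → ok
  c2: data parity 1, sent cp 1 → ok
  c3: data parity 1, sent cp 0 → mismatch
  c4: data parity 0, sent cp 0 → ok
Exactly one row (r3) and one column (c3) fail → the flipped bit is at their intersection.

row 3, column 3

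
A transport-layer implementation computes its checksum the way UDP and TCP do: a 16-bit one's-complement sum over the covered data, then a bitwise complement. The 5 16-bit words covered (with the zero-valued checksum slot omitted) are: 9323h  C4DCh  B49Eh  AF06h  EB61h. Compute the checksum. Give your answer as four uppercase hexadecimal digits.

58F8

One's-complement addition (fold any carry out of bit 15 back into bit 0):
  0x9323 + 0xC4DC = 0x157FF → wrap carry → 0x5800
  0x5800 + 0xB49E = 0x10C9E → wrap carry → 0x0C9F
  0x0C9F + 0xAF06 = 0x0BBA5
  0xBBA5 + 0xEB61 = 0x1A706 → wrap carry → 0xA707
One's-complement sum = 0xA707.
Checksum = ~0xA707 & 0xFFFF = 0x58F8.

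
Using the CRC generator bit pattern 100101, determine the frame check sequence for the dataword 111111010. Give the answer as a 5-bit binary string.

11001

Append 5 zeros: 11111101000000. Divide by 100101 (XOR where the leading bit is 1):
  pos 0: 111111 XOR 100101 = 011010
  pos 1: 110100 XOR 100101 = 010001
  pos 2: 100011 XOR 100101 = 000110
  pos 5: 110000 XOR 100101 = 010101
  pos 6: 101010 XOR 100101 = 001111
  pos 8: 111100 XOR 100101 = 011001
Remainder (last 5 bits) = 11001. This is the CRC / FCS.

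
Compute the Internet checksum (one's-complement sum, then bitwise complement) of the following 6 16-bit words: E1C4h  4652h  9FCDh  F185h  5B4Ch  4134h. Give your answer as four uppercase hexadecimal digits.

AA14

One's-complement addition (fold any carry out of bit 15 back into bit 0):
  0xE1C4 + 0x4652 = 0x12816 → wrap carry → 0x2817
  0x2817 + 0x9FCD = 0x0C7E4
  0xC7E4 + 0xF185 = 0x1B969 → wrap carry → 0xB96A
  0xB96A + 0x5B4C = 0x114B6 → wrap carry → 0x14B7
  0x14B7 + 0x4134 = 0x055EB
One's-complement sum = 0x55EB.
Checksum = ~0x55EB & 0xFFFF = 0xAA14.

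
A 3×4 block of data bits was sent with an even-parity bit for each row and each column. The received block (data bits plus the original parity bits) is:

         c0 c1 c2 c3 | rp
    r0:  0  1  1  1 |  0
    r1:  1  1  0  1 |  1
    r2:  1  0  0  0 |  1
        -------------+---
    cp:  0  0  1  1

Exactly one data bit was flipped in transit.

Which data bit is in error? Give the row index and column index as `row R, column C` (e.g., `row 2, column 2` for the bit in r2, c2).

row 0, column 3

Recompute each row's even parity and compare to rp:
  r0: data parity 1, sent rp 0 → mismatch
  r1: data parity 1, sent rp 1 → ok
  r2: data parity 1, sent rp 1 → ok
Recompute each column's even parity and compare to cp:
  c0: data parity 0, sent cp 0 → ok
  c1: data parity 0, sent cp 0 → ok
  c2: data parity 1, sent cp 1 → ok
  c3: data parity 0, sent cp 1 → mismatch
Exactly one row (r0) and one column (c3) fail → the flipped bit is at their intersection.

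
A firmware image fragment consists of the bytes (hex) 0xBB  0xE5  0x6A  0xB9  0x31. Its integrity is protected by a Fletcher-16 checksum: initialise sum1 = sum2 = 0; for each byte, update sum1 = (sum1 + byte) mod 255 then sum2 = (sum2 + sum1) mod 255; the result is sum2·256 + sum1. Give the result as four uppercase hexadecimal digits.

26F6

Running sums (mod 255):
  after byte 0 (0xBB): sum1=187, sum2=187
  after byte 1 (0xE5): sum1=161, sum2=93
  after byte 2 (0x6A): sum1=12, sum2=105
  after byte 3 (0xB9): sum1=197, sum2=47
  after byte 4 (0x31): sum1=246, sum2=38
Checksum = sum2·256 + sum1 = 38·256 + 246 = 9974 = 0x26F6.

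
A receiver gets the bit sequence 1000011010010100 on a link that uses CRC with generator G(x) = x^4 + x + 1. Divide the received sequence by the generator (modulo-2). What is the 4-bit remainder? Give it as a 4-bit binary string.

0000

Modulo-2 division of 1000011010010100 by 10011:
  pos 0: 10000 XOR 10011 = 00011
  pos 3: 11110 XOR 10011 = 01101
  pos 4: 11011 XOR 10011 = 01000
  pos 5: 10000 XOR 10011 = 00011
  pos 8: 11010 XOR 10011 = 01001
  pos 9: 10011 XOR 10011 = 00000
Remainder = 0000 (zero — the frame passes the CRC check).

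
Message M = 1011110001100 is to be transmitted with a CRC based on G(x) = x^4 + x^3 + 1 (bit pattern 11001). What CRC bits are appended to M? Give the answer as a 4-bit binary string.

1110

Append 4 zeros: 10111100011000000. Divide by 11001 (XOR where the leading bit is 1):
  pos 0: 10111 XOR 11001 = 01110
  pos 1: 11101 XOR 11001 = 00100
  pos 3: 10000 XOR 11001 = 01001
  pos 4: 10010 XOR 11001 = 01011
  pos 5: 10111 XOR 11001 = 01110
  pos 6: 11101 XOR 11001 = 00100
  pos 8: 10000 XOR 11001 = 01001
  pos 9: 10010 XOR 11001 = 01011
  pos 10: 10110 XOR 11001 = 01111
  pos 11: 11110 XOR 11001 = 00111
Remainder (last 4 bits) = 1110. This is the CRC / FCS.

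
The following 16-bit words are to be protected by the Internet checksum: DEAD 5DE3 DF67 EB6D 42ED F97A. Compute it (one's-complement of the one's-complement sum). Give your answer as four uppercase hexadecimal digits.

One's-complement addition (fold any carry out of bit 15 back into bit 0):
  0xDEAD + 0x5DE3 = 0x13C90 → wrap carry → 0x3C91
  0x3C91 + 0xDF67 = 0x11BF8 → wrap carry → 0x1BF9
  0x1BF9 + 0xEB6D = 0x10766 → wrap carry → 0x0767
  0x0767 + 0x42ED = 0x04A54
  0x4A54 + 0xF97A = 0x143CE → wrap carry → 0x43CF
One's-complement sum = 0x43CF.
Checksum = ~0x43CF & 0xFFFF = 0xBC30.

BC30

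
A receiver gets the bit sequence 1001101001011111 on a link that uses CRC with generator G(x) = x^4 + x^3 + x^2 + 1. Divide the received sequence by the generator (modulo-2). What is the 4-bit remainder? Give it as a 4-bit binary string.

Modulo-2 division of 1001101001011111 by 11101:
  pos 0: 10011 XOR 11101 = 01110
  pos 1: 11100 XOR 11101 = 00001
  pos 5: 11001 XOR 11101 = 00100
  pos 7: 10001 XOR 11101 = 01100
  pos 8: 11001 XOR 11101 = 00100
  pos 10: 10011 XOR 11101 = 01110
  pos 11: 11101 XOR 11101 = 00000
Remainder = 0000 (zero — the frame passes the CRC check).

0000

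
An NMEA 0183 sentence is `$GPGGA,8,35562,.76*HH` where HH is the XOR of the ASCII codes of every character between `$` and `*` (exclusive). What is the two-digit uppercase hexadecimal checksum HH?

5A

XOR the ASCII codes of the payload characters:
  'G' = 0x47 → acc = 0x47
  'P' = 0x50 → acc = 0x17
  'G' = 0x47 → acc = 0x50
  'G' = 0x47 → acc = 0x17
  'A' = 0x41 → acc = 0x56
  ',' = 0x2C → acc = 0x7A
  '8' = 0x38 → acc = 0x42
  ',' = 0x2C → acc = 0x6E
  '3' = 0x33 → acc = 0x5D
  '5' = 0x35 → acc = 0x68
  '5' = 0x35 → acc = 0x5D
  '6' = 0x36 → acc = 0x6B
  '2' = 0x32 → acc = 0x59
  ',' = 0x2C → acc = 0x75
  '.' = 0x2E → acc = 0x5B
  '7' = 0x37 → acc = 0x6C
  '6' = 0x36 → acc = 0x5A
Checksum = 0x5A.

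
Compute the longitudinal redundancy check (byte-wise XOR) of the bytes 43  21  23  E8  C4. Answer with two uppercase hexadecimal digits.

6D

XOR the bytes together:
  start with 0x43
  0x43 ⊕ 0x21 = 0x62
  0x62 ⊕ 0x23 = 0x41
  0x41 ⊕ 0xE8 = 0xA9
  0xA9 ⊕ 0xC4 = 0x6D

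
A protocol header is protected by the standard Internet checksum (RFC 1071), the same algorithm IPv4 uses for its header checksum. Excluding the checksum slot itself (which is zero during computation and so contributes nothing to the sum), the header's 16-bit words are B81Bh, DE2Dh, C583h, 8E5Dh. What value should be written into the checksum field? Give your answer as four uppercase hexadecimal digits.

15D5

One's-complement addition (fold any carry out of bit 15 back into bit 0):
  0xB81B + 0xDE2D = 0x19648 → wrap carry → 0x9649
  0x9649 + 0xC583 = 0x15BCC → wrap carry → 0x5BCD
  0x5BCD + 0x8E5D = 0x0EA2A
One's-complement sum = 0xEA2A.
Checksum = ~0xEA2A & 0xFFFF = 0x15D5.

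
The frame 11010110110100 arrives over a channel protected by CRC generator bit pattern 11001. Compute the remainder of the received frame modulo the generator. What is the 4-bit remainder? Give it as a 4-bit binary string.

Modulo-2 division of 11010110110100 by 11001:
  pos 0: 11010 XOR 11001 = 00011
  pos 3: 11110 XOR 11001 = 00111
  pos 5: 11111 XOR 11001 = 00110
  pos 7: 11001 XOR 11001 = 00000
Remainder = 0000 (zero — the frame passes the CRC check).

0000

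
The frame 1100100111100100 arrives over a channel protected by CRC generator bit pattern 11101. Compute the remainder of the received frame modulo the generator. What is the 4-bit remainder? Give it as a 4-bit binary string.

Modulo-2 division of 1100100111100100 by 11101:
  pos 0: 11001 XOR 11101 = 00100
  pos 2: 10000 XOR 11101 = 01101
  pos 3: 11011 XOR 11101 = 00110
  pos 5: 11011 XOR 11101 = 00110
  pos 7: 11010 XOR 11101 = 00111
  pos 9: 11101 XOR 11101 = 00000
Remainder = 0000 (zero — the frame passes the CRC check).

0000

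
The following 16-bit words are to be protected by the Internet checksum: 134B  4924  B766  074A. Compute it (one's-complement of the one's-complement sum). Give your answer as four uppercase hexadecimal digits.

E4DF

One's-complement addition (fold any carry out of bit 15 back into bit 0):
  0x134B + 0x4924 = 0x05C6F
  0x5C6F + 0xB766 = 0x113D5 → wrap carry → 0x13D6
  0x13D6 + 0x074A = 0x01B20
One's-complement sum = 0x1B20.
Checksum = ~0x1B20 & 0xFFFF = 0xE4DF.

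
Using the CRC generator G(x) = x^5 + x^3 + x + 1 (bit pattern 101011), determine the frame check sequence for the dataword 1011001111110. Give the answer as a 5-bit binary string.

01101

Append 5 zeros: 101100111111000000. Divide by 101011 (XOR where the leading bit is 1):
  pos 0: 101100 XOR 101011 = 000111
  pos 3: 111111 XOR 101011 = 010100
  pos 4: 101001 XOR 101011 = 000010
  pos 8: 101100 XOR 101011 = 000111
  pos 11: 111000 XOR 101011 = 010011
  pos 12: 100110 XOR 101011 = 001101
Remainder (last 5 bits) = 01101. This is the CRC / FCS.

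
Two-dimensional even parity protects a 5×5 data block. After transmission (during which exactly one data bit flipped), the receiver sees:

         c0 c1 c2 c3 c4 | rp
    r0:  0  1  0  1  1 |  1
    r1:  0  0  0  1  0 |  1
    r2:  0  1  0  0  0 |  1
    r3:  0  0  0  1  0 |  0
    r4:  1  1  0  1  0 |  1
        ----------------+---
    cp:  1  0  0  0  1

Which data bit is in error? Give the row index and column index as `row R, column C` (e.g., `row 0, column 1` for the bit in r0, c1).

row 3, column 1

Recompute each row's even parity and compare to rp:
  r0: data parity 1, sent rp 1 → ok
  r1: data parity 1, sent rp 1 → ok
  r2: data parity 1, sent rp 1 → ok
  r3: data parity 1, sent rp 0 → mismatch
  r4: data parity 1, sent rp 1 → ok
Recompute each column's even parity and compare to cp:
  c0: data parity 1, sent cp 1 → ok
  c1: data parity 1, sent cp 0 → mismatch
  c2: data parity 0, sent cp 0 → ok
  c3: data parity 0, sent cp 0 → ok
  c4: data parity 1, sent cp 1 → ok
Exactly one row (r3) and one column (c1) fail → the flipped bit is at their intersection.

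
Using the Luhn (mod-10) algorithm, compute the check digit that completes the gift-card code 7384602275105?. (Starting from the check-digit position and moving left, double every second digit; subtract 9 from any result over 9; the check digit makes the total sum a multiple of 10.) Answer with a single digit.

9

Partial digits right→left: 5 0 1 5 7 2 2 0 6 4 8 3 7
Double every second digit counting from the check-digit position (so the 1st, 3rd, 5th, ... of the partial from the right).
  doubled (with −9 where >9): 1 2 5 4 3 7 5 → sum 27
  kept as-is: 0 5 2 0 4 3 → sum 14
Total = 27 + 14 = 41.
Check digit = (10 − (41 mod 10)) mod 10 = 9.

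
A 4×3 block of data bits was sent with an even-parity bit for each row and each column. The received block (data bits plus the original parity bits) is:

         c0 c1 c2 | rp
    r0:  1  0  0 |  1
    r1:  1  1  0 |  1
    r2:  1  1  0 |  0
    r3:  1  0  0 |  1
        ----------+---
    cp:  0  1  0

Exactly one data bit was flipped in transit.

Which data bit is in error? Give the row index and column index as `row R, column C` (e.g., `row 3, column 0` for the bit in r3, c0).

Recompute each row's even parity and compare to rp:
  r0: data parity 1, sent rp 1 → ok
  r1: data parity 0, sent rp 1 → mismatch
  r2: data parity 0, sent rp 0 → ok
  r3: data parity 1, sent rp 1 → ok
Recompute each column's even parity and compare to cp:
  c0: data parity 0, sent cp 0 → ok
  c1: data parity 0, sent cp 1 → mismatch
  c2: data parity 0, sent cp 0 → ok
Exactly one row (r1) and one column (c1) fail → the flipped bit is at their intersection.

row 1, column 1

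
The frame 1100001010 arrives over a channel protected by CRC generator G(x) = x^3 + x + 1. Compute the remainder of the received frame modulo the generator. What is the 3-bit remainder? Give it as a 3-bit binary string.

111

Modulo-2 division of 1100001010 by 1011:
  pos 0: 1100 XOR 1011 = 0111
  pos 1: 1110 XOR 1011 = 0101
  pos 2: 1010 XOR 1011 = 0001
  pos 5: 1101 XOR 1011 = 0110
  pos 6: 1100 XOR 1011 = 0111
Remainder = 111 (nonzero — an error is detected).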